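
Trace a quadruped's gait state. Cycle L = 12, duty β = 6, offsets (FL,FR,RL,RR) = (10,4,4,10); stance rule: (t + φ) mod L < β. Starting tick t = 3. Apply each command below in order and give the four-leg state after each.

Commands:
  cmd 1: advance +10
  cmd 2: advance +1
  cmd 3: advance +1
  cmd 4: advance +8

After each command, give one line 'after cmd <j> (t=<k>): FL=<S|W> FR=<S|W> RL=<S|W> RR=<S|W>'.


start t=3: FL=S FR=W RL=W RR=S
cmd 1: advance +10 → t=13, phase=(11,5,5,11) → FL=W FR=S RL=S RR=W
cmd 2: advance +1 → t=14, phase=(0,6,6,0) → FL=S FR=W RL=W RR=S
cmd 3: advance +1 → t=15, phase=(1,7,7,1) → FL=S FR=W RL=W RR=S
cmd 4: advance +8 → t=23, phase=(9,3,3,9) → FL=W FR=S RL=S RR=W

after cmd 1 (t=13): FL=W FR=S RL=S RR=W
after cmd 2 (t=14): FL=S FR=W RL=W RR=S
after cmd 3 (t=15): FL=S FR=W RL=W RR=S
after cmd 4 (t=23): FL=W FR=S RL=S RR=W


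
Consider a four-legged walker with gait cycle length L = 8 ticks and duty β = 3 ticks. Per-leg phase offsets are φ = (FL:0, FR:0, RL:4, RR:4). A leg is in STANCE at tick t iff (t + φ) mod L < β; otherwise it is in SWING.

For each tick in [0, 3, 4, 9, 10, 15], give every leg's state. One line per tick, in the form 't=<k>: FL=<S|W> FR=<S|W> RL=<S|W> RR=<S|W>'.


t=0: phase=(0,0,4,4) vs β=3 → FL=S FR=S RL=W RR=W
t=3: phase=(3,3,7,7) vs β=3 → FL=W FR=W RL=W RR=W
t=4: phase=(4,4,0,0) vs β=3 → FL=W FR=W RL=S RR=S
t=9: phase=(1,1,5,5) vs β=3 → FL=S FR=S RL=W RR=W
t=10: phase=(2,2,6,6) vs β=3 → FL=S FR=S RL=W RR=W
t=15: phase=(7,7,3,3) vs β=3 → FL=W FR=W RL=W RR=W

t=0: FL=S FR=S RL=W RR=W
t=3: FL=W FR=W RL=W RR=W
t=4: FL=W FR=W RL=S RR=S
t=9: FL=S FR=S RL=W RR=W
t=10: FL=S FR=S RL=W RR=W
t=15: FL=W FR=W RL=W RR=W


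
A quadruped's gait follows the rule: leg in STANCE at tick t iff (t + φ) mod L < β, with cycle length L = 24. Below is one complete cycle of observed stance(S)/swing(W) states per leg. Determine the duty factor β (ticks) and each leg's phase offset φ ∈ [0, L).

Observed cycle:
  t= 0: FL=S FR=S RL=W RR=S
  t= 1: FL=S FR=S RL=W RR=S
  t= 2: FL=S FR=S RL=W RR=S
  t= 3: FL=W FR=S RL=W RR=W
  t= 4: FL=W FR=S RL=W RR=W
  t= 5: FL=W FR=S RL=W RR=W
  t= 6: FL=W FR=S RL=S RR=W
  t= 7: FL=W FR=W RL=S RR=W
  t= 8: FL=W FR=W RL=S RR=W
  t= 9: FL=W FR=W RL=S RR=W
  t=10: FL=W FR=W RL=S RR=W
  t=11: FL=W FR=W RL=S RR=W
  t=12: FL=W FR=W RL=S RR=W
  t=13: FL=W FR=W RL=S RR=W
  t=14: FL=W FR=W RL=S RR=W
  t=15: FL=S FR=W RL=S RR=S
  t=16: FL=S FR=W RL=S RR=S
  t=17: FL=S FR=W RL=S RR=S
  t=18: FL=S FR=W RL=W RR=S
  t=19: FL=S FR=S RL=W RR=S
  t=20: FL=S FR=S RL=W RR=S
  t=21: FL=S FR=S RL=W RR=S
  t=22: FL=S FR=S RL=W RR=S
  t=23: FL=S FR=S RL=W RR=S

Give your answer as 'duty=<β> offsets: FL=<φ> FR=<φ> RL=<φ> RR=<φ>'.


duty β = stance ticks per leg = 12
FL: stance ticks = 12; W→S at t=15 → φ=9
FR: stance ticks = 12; W→S at t=19 → φ=5
RL: stance ticks = 12; W→S at t=6 → φ=18
RR: stance ticks = 12; W→S at t=15 → φ=9

duty=12 offsets: FL=9 FR=5 RL=18 RR=9


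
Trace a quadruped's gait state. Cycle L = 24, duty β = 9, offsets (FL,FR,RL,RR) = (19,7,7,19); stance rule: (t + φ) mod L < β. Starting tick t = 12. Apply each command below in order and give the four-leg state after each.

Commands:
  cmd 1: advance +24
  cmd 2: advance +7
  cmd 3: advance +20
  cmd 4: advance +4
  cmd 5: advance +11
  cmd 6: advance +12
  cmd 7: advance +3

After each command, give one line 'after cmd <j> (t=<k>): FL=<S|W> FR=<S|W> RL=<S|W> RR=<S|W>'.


after cmd 1 (t=36): FL=S FR=W RL=W RR=S
after cmd 2 (t=43): FL=W FR=S RL=S RR=W
after cmd 3 (t=63): FL=W FR=W RL=W RR=W
after cmd 4 (t=67): FL=W FR=S RL=S RR=W
after cmd 5 (t=78): FL=S FR=W RL=W RR=S
after cmd 6 (t=90): FL=W FR=S RL=S RR=W
after cmd 7 (t=93): FL=W FR=S RL=S RR=W

start t=12: FL=S FR=W RL=W RR=S
cmd 1: advance +24 → t=36, phase=(7,19,19,7) → FL=S FR=W RL=W RR=S
cmd 2: advance +7 → t=43, phase=(14,2,2,14) → FL=W FR=S RL=S RR=W
cmd 3: advance +20 → t=63, phase=(10,22,22,10) → FL=W FR=W RL=W RR=W
cmd 4: advance +4 → t=67, phase=(14,2,2,14) → FL=W FR=S RL=S RR=W
cmd 5: advance +11 → t=78, phase=(1,13,13,1) → FL=S FR=W RL=W RR=S
cmd 6: advance +12 → t=90, phase=(13,1,1,13) → FL=W FR=S RL=S RR=W
cmd 7: advance +3 → t=93, phase=(16,4,4,16) → FL=W FR=S RL=S RR=W


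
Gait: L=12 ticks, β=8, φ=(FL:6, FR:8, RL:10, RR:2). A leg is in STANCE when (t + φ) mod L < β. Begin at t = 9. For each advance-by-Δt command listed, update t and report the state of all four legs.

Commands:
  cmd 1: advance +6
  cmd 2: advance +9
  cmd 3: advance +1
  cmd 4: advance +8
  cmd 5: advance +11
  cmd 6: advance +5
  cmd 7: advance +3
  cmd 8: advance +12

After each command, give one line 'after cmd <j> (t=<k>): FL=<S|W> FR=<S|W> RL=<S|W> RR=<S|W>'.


start t=9: FL=S FR=S RL=S RR=W
cmd 1: advance +6 → t=15, phase=(9,11,1,5) → FL=W FR=W RL=S RR=S
cmd 2: advance +9 → t=24, phase=(6,8,10,2) → FL=S FR=W RL=W RR=S
cmd 3: advance +1 → t=25, phase=(7,9,11,3) → FL=S FR=W RL=W RR=S
cmd 4: advance +8 → t=33, phase=(3,5,7,11) → FL=S FR=S RL=S RR=W
cmd 5: advance +11 → t=44, phase=(2,4,6,10) → FL=S FR=S RL=S RR=W
cmd 6: advance +5 → t=49, phase=(7,9,11,3) → FL=S FR=W RL=W RR=S
cmd 7: advance +3 → t=52, phase=(10,0,2,6) → FL=W FR=S RL=S RR=S
cmd 8: advance +12 → t=64, phase=(10,0,2,6) → FL=W FR=S RL=S RR=S

after cmd 1 (t=15): FL=W FR=W RL=S RR=S
after cmd 2 (t=24): FL=S FR=W RL=W RR=S
after cmd 3 (t=25): FL=S FR=W RL=W RR=S
after cmd 4 (t=33): FL=S FR=S RL=S RR=W
after cmd 5 (t=44): FL=S FR=S RL=S RR=W
after cmd 6 (t=49): FL=S FR=W RL=W RR=S
after cmd 7 (t=52): FL=W FR=S RL=S RR=S
after cmd 8 (t=64): FL=W FR=S RL=S RR=S


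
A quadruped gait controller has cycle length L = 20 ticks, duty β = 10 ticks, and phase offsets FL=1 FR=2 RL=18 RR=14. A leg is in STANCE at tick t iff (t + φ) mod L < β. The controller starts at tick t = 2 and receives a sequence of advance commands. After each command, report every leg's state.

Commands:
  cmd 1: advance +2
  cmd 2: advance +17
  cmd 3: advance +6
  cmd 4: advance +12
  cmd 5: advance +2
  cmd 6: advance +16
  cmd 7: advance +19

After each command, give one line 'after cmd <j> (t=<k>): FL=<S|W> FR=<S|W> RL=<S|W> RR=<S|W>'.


after cmd 1 (t=4): FL=S FR=S RL=S RR=W
after cmd 2 (t=21): FL=S FR=S RL=W RR=W
after cmd 3 (t=27): FL=S FR=S RL=S RR=S
after cmd 4 (t=39): FL=S FR=S RL=W RR=W
after cmd 5 (t=41): FL=S FR=S RL=W RR=W
after cmd 6 (t=57): FL=W FR=W RL=W RR=W
after cmd 7 (t=76): FL=W FR=W RL=W RR=W

start t=2: FL=S FR=S RL=S RR=W
cmd 1: advance +2 → t=4, phase=(5,6,2,18) → FL=S FR=S RL=S RR=W
cmd 2: advance +17 → t=21, phase=(2,3,19,15) → FL=S FR=S RL=W RR=W
cmd 3: advance +6 → t=27, phase=(8,9,5,1) → FL=S FR=S RL=S RR=S
cmd 4: advance +12 → t=39, phase=(0,1,17,13) → FL=S FR=S RL=W RR=W
cmd 5: advance +2 → t=41, phase=(2,3,19,15) → FL=S FR=S RL=W RR=W
cmd 6: advance +16 → t=57, phase=(18,19,15,11) → FL=W FR=W RL=W RR=W
cmd 7: advance +19 → t=76, phase=(17,18,14,10) → FL=W FR=W RL=W RR=W


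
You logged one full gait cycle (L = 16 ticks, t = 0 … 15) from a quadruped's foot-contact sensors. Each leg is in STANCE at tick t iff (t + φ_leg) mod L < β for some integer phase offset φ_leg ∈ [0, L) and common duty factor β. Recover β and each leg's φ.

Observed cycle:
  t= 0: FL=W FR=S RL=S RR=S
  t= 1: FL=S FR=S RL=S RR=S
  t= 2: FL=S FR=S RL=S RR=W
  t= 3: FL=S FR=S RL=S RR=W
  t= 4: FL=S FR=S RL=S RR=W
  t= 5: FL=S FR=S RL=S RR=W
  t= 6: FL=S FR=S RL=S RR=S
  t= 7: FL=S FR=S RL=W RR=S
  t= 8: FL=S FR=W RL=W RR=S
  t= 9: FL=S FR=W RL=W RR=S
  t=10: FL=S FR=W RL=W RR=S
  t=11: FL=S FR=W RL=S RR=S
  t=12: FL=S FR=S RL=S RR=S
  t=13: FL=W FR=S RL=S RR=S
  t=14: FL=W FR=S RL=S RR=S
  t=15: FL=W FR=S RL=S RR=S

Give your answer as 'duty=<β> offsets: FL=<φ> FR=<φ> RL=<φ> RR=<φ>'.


duty β = stance ticks per leg = 12
FL: stance ticks = 12; W→S at t=1 → φ=15
FR: stance ticks = 12; W→S at t=12 → φ=4
RL: stance ticks = 12; W→S at t=11 → φ=5
RR: stance ticks = 12; W→S at t=6 → φ=10

duty=12 offsets: FL=15 FR=4 RL=5 RR=10


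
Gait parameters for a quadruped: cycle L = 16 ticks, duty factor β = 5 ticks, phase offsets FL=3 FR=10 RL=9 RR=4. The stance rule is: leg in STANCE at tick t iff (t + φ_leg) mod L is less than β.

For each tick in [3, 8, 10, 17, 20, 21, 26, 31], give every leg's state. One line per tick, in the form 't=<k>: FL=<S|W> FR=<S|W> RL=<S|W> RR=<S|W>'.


t=3: phase=(6,13,12,7) vs β=5 → FL=W FR=W RL=W RR=W
t=8: phase=(11,2,1,12) vs β=5 → FL=W FR=S RL=S RR=W
t=10: phase=(13,4,3,14) vs β=5 → FL=W FR=S RL=S RR=W
t=17: phase=(4,11,10,5) vs β=5 → FL=S FR=W RL=W RR=W
t=20: phase=(7,14,13,8) vs β=5 → FL=W FR=W RL=W RR=W
t=21: phase=(8,15,14,9) vs β=5 → FL=W FR=W RL=W RR=W
t=26: phase=(13,4,3,14) vs β=5 → FL=W FR=S RL=S RR=W
t=31: phase=(2,9,8,3) vs β=5 → FL=S FR=W RL=W RR=S

t=3: FL=W FR=W RL=W RR=W
t=8: FL=W FR=S RL=S RR=W
t=10: FL=W FR=S RL=S RR=W
t=17: FL=S FR=W RL=W RR=W
t=20: FL=W FR=W RL=W RR=W
t=21: FL=W FR=W RL=W RR=W
t=26: FL=W FR=S RL=S RR=W
t=31: FL=S FR=W RL=W RR=S


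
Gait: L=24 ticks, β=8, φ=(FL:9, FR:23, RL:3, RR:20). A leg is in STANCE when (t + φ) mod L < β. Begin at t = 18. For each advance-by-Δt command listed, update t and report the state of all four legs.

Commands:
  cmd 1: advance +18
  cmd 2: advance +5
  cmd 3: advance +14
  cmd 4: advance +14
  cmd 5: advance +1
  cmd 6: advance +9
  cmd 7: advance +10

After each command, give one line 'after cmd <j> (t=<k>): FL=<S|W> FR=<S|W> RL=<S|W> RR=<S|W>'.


start t=18: FL=S FR=W RL=W RR=W
cmd 1: advance +18 → t=36, phase=(21,11,15,8) → FL=W FR=W RL=W RR=W
cmd 2: advance +5 → t=41, phase=(2,16,20,13) → FL=S FR=W RL=W RR=W
cmd 3: advance +14 → t=55, phase=(16,6,10,3) → FL=W FR=S RL=W RR=S
cmd 4: advance +14 → t=69, phase=(6,20,0,17) → FL=S FR=W RL=S RR=W
cmd 5: advance +1 → t=70, phase=(7,21,1,18) → FL=S FR=W RL=S RR=W
cmd 6: advance +9 → t=79, phase=(16,6,10,3) → FL=W FR=S RL=W RR=S
cmd 7: advance +10 → t=89, phase=(2,16,20,13) → FL=S FR=W RL=W RR=W

after cmd 1 (t=36): FL=W FR=W RL=W RR=W
after cmd 2 (t=41): FL=S FR=W RL=W RR=W
after cmd 3 (t=55): FL=W FR=S RL=W RR=S
after cmd 4 (t=69): FL=S FR=W RL=S RR=W
after cmd 5 (t=70): FL=S FR=W RL=S RR=W
after cmd 6 (t=79): FL=W FR=S RL=W RR=S
after cmd 7 (t=89): FL=S FR=W RL=W RR=W


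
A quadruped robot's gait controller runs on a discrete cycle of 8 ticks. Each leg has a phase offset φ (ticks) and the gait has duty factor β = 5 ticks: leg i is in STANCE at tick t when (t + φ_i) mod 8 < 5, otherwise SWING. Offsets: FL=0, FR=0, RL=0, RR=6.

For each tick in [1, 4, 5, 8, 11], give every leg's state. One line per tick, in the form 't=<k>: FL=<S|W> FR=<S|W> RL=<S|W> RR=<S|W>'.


t=1: phase=(1,1,1,7) vs β=5 → FL=S FR=S RL=S RR=W
t=4: phase=(4,4,4,2) vs β=5 → FL=S FR=S RL=S RR=S
t=5: phase=(5,5,5,3) vs β=5 → FL=W FR=W RL=W RR=S
t=8: phase=(0,0,0,6) vs β=5 → FL=S FR=S RL=S RR=W
t=11: phase=(3,3,3,1) vs β=5 → FL=S FR=S RL=S RR=S

t=1: FL=S FR=S RL=S RR=W
t=4: FL=S FR=S RL=S RR=S
t=5: FL=W FR=W RL=W RR=S
t=8: FL=S FR=S RL=S RR=W
t=11: FL=S FR=S RL=S RR=S


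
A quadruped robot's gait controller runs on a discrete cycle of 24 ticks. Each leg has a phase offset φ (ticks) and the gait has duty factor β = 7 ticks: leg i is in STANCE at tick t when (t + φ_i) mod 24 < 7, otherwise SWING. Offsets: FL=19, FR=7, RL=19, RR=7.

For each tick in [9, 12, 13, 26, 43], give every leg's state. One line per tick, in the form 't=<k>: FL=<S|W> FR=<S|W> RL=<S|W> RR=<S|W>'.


t=9: phase=(4,16,4,16) vs β=7 → FL=S FR=W RL=S RR=W
t=12: phase=(7,19,7,19) vs β=7 → FL=W FR=W RL=W RR=W
t=13: phase=(8,20,8,20) vs β=7 → FL=W FR=W RL=W RR=W
t=26: phase=(21,9,21,9) vs β=7 → FL=W FR=W RL=W RR=W
t=43: phase=(14,2,14,2) vs β=7 → FL=W FR=S RL=W RR=S

t=9: FL=S FR=W RL=S RR=W
t=12: FL=W FR=W RL=W RR=W
t=13: FL=W FR=W RL=W RR=W
t=26: FL=W FR=W RL=W RR=W
t=43: FL=W FR=S RL=W RR=S


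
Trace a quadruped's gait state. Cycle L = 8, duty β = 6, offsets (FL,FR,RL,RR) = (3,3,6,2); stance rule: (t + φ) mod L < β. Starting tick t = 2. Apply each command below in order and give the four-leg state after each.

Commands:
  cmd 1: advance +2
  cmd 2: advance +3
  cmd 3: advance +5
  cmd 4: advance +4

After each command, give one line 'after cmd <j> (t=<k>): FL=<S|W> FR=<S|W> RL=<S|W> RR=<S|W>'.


after cmd 1 (t=4): FL=W FR=W RL=S RR=W
after cmd 2 (t=7): FL=S FR=S RL=S RR=S
after cmd 3 (t=12): FL=W FR=W RL=S RR=W
after cmd 4 (t=16): FL=S FR=S RL=W RR=S

start t=2: FL=S FR=S RL=S RR=S
cmd 1: advance +2 → t=4, phase=(7,7,2,6) → FL=W FR=W RL=S RR=W
cmd 2: advance +3 → t=7, phase=(2,2,5,1) → FL=S FR=S RL=S RR=S
cmd 3: advance +5 → t=12, phase=(7,7,2,6) → FL=W FR=W RL=S RR=W
cmd 4: advance +4 → t=16, phase=(3,3,6,2) → FL=S FR=S RL=W RR=S


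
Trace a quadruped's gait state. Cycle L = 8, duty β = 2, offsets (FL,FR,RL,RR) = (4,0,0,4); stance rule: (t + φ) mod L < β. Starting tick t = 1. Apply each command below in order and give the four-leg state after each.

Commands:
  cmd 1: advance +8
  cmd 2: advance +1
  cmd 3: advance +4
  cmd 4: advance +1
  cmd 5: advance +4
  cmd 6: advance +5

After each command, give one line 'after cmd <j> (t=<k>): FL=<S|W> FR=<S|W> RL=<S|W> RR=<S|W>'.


start t=1: FL=W FR=S RL=S RR=W
cmd 1: advance +8 → t=9, phase=(5,1,1,5) → FL=W FR=S RL=S RR=W
cmd 2: advance +1 → t=10, phase=(6,2,2,6) → FL=W FR=W RL=W RR=W
cmd 3: advance +4 → t=14, phase=(2,6,6,2) → FL=W FR=W RL=W RR=W
cmd 4: advance +1 → t=15, phase=(3,7,7,3) → FL=W FR=W RL=W RR=W
cmd 5: advance +4 → t=19, phase=(7,3,3,7) → FL=W FR=W RL=W RR=W
cmd 6: advance +5 → t=24, phase=(4,0,0,4) → FL=W FR=S RL=S RR=W

after cmd 1 (t=9): FL=W FR=S RL=S RR=W
after cmd 2 (t=10): FL=W FR=W RL=W RR=W
after cmd 3 (t=14): FL=W FR=W RL=W RR=W
after cmd 4 (t=15): FL=W FR=W RL=W RR=W
after cmd 5 (t=19): FL=W FR=W RL=W RR=W
after cmd 6 (t=24): FL=W FR=S RL=S RR=W


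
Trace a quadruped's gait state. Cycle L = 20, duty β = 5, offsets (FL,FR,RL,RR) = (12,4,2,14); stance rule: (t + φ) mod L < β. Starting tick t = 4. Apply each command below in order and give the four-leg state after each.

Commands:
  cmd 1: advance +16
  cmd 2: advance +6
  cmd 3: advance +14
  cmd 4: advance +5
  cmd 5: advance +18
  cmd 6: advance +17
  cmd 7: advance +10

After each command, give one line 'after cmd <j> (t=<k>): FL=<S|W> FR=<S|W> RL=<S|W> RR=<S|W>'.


after cmd 1 (t=20): FL=W FR=S RL=S RR=W
after cmd 2 (t=26): FL=W FR=W RL=W RR=S
after cmd 3 (t=40): FL=W FR=S RL=S RR=W
after cmd 4 (t=45): FL=W FR=W RL=W RR=W
after cmd 5 (t=63): FL=W FR=W RL=W RR=W
after cmd 6 (t=80): FL=W FR=S RL=S RR=W
after cmd 7 (t=90): FL=S FR=W RL=W RR=S

start t=4: FL=W FR=W RL=W RR=W
cmd 1: advance +16 → t=20, phase=(12,4,2,14) → FL=W FR=S RL=S RR=W
cmd 2: advance +6 → t=26, phase=(18,10,8,0) → FL=W FR=W RL=W RR=S
cmd 3: advance +14 → t=40, phase=(12,4,2,14) → FL=W FR=S RL=S RR=W
cmd 4: advance +5 → t=45, phase=(17,9,7,19) → FL=W FR=W RL=W RR=W
cmd 5: advance +18 → t=63, phase=(15,7,5,17) → FL=W FR=W RL=W RR=W
cmd 6: advance +17 → t=80, phase=(12,4,2,14) → FL=W FR=S RL=S RR=W
cmd 7: advance +10 → t=90, phase=(2,14,12,4) → FL=S FR=W RL=W RR=S


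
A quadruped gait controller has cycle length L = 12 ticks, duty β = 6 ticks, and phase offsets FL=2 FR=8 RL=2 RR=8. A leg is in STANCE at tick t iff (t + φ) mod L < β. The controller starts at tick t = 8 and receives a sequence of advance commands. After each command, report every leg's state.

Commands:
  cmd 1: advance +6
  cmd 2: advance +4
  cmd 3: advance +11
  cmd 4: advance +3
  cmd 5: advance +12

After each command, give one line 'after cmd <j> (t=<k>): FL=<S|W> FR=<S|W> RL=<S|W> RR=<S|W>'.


after cmd 1 (t=14): FL=S FR=W RL=S RR=W
after cmd 2 (t=18): FL=W FR=S RL=W RR=S
after cmd 3 (t=29): FL=W FR=S RL=W RR=S
after cmd 4 (t=32): FL=W FR=S RL=W RR=S
after cmd 5 (t=44): FL=W FR=S RL=W RR=S

start t=8: FL=W FR=S RL=W RR=S
cmd 1: advance +6 → t=14, phase=(4,10,4,10) → FL=S FR=W RL=S RR=W
cmd 2: advance +4 → t=18, phase=(8,2,8,2) → FL=W FR=S RL=W RR=S
cmd 3: advance +11 → t=29, phase=(7,1,7,1) → FL=W FR=S RL=W RR=S
cmd 4: advance +3 → t=32, phase=(10,4,10,4) → FL=W FR=S RL=W RR=S
cmd 5: advance +12 → t=44, phase=(10,4,10,4) → FL=W FR=S RL=W RR=S


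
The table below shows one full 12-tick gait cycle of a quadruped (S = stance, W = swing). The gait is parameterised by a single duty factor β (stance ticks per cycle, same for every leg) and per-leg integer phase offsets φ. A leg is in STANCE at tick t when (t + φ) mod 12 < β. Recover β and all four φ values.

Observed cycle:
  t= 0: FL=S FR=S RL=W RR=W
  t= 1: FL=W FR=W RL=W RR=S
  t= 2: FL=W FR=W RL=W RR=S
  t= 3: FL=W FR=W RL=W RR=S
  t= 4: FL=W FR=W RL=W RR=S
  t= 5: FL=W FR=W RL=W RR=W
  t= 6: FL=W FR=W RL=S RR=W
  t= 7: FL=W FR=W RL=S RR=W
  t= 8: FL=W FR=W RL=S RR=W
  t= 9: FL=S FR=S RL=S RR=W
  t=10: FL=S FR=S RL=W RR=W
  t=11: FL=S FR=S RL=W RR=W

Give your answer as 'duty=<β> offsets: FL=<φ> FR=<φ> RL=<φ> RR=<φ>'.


duty β = stance ticks per leg = 4
FL: stance ticks = 4; W→S at t=9 → φ=3
FR: stance ticks = 4; W→S at t=9 → φ=3
RL: stance ticks = 4; W→S at t=6 → φ=6
RR: stance ticks = 4; W→S at t=1 → φ=11

duty=4 offsets: FL=3 FR=3 RL=6 RR=11


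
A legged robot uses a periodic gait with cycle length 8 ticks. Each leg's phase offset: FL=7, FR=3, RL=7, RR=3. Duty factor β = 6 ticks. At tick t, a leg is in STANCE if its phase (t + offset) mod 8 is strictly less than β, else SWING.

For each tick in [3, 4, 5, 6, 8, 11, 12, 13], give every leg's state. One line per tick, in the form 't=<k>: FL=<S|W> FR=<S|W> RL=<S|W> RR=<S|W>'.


t=3: FL=S FR=W RL=S RR=W
t=4: FL=S FR=W RL=S RR=W
t=5: FL=S FR=S RL=S RR=S
t=6: FL=S FR=S RL=S RR=S
t=8: FL=W FR=S RL=W RR=S
t=11: FL=S FR=W RL=S RR=W
t=12: FL=S FR=W RL=S RR=W
t=13: FL=S FR=S RL=S RR=S

t=3: phase=(2,6,2,6) vs β=6 → FL=S FR=W RL=S RR=W
t=4: phase=(3,7,3,7) vs β=6 → FL=S FR=W RL=S RR=W
t=5: phase=(4,0,4,0) vs β=6 → FL=S FR=S RL=S RR=S
t=6: phase=(5,1,5,1) vs β=6 → FL=S FR=S RL=S RR=S
t=8: phase=(7,3,7,3) vs β=6 → FL=W FR=S RL=W RR=S
t=11: phase=(2,6,2,6) vs β=6 → FL=S FR=W RL=S RR=W
t=12: phase=(3,7,3,7) vs β=6 → FL=S FR=W RL=S RR=W
t=13: phase=(4,0,4,0) vs β=6 → FL=S FR=S RL=S RR=S


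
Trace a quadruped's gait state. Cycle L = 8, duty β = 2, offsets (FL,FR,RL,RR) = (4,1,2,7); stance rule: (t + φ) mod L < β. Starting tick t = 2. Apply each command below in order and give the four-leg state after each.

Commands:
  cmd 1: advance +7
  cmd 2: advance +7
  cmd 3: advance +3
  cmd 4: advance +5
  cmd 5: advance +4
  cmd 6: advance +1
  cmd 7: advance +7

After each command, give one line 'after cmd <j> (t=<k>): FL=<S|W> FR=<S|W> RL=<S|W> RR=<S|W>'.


after cmd 1 (t=9): FL=W FR=W RL=W RR=S
after cmd 2 (t=16): FL=W FR=S RL=W RR=W
after cmd 3 (t=19): FL=W FR=W RL=W RR=W
after cmd 4 (t=24): FL=W FR=S RL=W RR=W
after cmd 5 (t=28): FL=S FR=W RL=W RR=W
after cmd 6 (t=29): FL=S FR=W RL=W RR=W
after cmd 7 (t=36): FL=S FR=W RL=W RR=W

start t=2: FL=W FR=W RL=W RR=S
cmd 1: advance +7 → t=9, phase=(5,2,3,0) → FL=W FR=W RL=W RR=S
cmd 2: advance +7 → t=16, phase=(4,1,2,7) → FL=W FR=S RL=W RR=W
cmd 3: advance +3 → t=19, phase=(7,4,5,2) → FL=W FR=W RL=W RR=W
cmd 4: advance +5 → t=24, phase=(4,1,2,7) → FL=W FR=S RL=W RR=W
cmd 5: advance +4 → t=28, phase=(0,5,6,3) → FL=S FR=W RL=W RR=W
cmd 6: advance +1 → t=29, phase=(1,6,7,4) → FL=S FR=W RL=W RR=W
cmd 7: advance +7 → t=36, phase=(0,5,6,3) → FL=S FR=W RL=W RR=W


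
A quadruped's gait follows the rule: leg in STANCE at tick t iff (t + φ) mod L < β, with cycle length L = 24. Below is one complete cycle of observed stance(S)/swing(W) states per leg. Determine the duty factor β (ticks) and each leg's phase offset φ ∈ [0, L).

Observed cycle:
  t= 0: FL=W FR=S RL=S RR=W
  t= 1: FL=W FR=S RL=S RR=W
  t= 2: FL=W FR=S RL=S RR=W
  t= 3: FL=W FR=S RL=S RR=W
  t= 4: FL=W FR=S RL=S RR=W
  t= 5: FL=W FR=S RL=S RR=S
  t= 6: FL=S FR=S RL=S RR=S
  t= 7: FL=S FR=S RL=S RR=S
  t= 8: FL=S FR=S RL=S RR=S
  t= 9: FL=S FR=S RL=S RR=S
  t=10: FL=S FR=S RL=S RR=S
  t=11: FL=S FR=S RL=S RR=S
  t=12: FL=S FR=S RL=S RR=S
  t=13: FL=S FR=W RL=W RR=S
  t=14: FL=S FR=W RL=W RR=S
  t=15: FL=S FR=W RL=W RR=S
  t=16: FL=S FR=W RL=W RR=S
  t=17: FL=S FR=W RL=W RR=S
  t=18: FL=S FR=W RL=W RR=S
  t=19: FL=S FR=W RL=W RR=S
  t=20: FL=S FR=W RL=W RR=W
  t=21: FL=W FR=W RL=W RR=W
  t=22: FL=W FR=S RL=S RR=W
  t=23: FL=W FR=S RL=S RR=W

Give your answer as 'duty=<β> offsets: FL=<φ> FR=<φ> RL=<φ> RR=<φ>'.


duty=15 offsets: FL=18 FR=2 RL=2 RR=19

duty β = stance ticks per leg = 15
FL: stance ticks = 15; W→S at t=6 → φ=18
FR: stance ticks = 15; W→S at t=22 → φ=2
RL: stance ticks = 15; W→S at t=22 → φ=2
RR: stance ticks = 15; W→S at t=5 → φ=19


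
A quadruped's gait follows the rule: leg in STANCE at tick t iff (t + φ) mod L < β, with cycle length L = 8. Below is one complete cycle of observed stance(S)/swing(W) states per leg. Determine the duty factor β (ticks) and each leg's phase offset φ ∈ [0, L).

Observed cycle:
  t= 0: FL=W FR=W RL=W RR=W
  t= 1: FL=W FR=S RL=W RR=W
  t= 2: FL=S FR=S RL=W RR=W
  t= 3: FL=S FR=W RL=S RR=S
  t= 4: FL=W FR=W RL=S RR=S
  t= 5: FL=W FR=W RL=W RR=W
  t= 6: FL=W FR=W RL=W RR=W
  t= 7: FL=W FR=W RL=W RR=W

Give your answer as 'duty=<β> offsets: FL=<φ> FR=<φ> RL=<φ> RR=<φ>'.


duty=2 offsets: FL=6 FR=7 RL=5 RR=5

duty β = stance ticks per leg = 2
FL: stance ticks = 2; W→S at t=2 → φ=6
FR: stance ticks = 2; W→S at t=1 → φ=7
RL: stance ticks = 2; W→S at t=3 → φ=5
RR: stance ticks = 2; W→S at t=3 → φ=5


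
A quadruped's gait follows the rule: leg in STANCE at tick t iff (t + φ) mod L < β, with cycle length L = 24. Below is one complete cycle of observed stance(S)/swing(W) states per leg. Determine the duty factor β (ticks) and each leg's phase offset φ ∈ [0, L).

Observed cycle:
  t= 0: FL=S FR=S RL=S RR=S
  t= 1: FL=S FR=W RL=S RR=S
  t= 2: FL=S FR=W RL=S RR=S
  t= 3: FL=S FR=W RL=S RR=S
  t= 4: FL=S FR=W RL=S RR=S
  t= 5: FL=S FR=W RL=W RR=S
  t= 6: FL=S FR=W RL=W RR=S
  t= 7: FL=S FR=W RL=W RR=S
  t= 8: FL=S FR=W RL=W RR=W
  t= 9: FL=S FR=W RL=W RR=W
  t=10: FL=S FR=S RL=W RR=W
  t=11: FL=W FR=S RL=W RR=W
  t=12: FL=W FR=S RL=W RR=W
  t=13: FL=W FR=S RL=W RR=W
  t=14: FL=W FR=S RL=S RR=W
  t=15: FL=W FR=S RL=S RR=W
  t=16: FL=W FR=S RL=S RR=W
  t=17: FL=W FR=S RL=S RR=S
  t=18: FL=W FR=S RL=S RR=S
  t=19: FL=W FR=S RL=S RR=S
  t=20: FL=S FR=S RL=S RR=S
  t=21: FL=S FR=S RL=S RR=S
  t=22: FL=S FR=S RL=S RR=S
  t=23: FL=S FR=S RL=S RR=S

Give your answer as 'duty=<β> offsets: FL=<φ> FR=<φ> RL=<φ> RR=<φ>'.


duty β = stance ticks per leg = 15
FL: stance ticks = 15; W→S at t=20 → φ=4
FR: stance ticks = 15; W→S at t=10 → φ=14
RL: stance ticks = 15; W→S at t=14 → φ=10
RR: stance ticks = 15; W→S at t=17 → φ=7

duty=15 offsets: FL=4 FR=14 RL=10 RR=7


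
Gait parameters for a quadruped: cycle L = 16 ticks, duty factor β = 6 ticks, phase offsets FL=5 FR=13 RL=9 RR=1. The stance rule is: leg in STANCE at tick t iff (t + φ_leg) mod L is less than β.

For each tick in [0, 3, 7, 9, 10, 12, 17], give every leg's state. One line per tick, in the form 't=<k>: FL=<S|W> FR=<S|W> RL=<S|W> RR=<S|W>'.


t=0: phase=(5,13,9,1) vs β=6 → FL=S FR=W RL=W RR=S
t=3: phase=(8,0,12,4) vs β=6 → FL=W FR=S RL=W RR=S
t=7: phase=(12,4,0,8) vs β=6 → FL=W FR=S RL=S RR=W
t=9: phase=(14,6,2,10) vs β=6 → FL=W FR=W RL=S RR=W
t=10: phase=(15,7,3,11) vs β=6 → FL=W FR=W RL=S RR=W
t=12: phase=(1,9,5,13) vs β=6 → FL=S FR=W RL=S RR=W
t=17: phase=(6,14,10,2) vs β=6 → FL=W FR=W RL=W RR=S

t=0: FL=S FR=W RL=W RR=S
t=3: FL=W FR=S RL=W RR=S
t=7: FL=W FR=S RL=S RR=W
t=9: FL=W FR=W RL=S RR=W
t=10: FL=W FR=W RL=S RR=W
t=12: FL=S FR=W RL=S RR=W
t=17: FL=W FR=W RL=W RR=S


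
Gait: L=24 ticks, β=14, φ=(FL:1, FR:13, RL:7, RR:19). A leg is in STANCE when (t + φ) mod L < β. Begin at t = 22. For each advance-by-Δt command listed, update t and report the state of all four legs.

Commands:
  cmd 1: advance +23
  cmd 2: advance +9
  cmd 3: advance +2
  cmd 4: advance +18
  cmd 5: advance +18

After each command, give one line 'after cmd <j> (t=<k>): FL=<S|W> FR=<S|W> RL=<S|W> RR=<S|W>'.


after cmd 1 (t=45): FL=W FR=S RL=S RR=W
after cmd 2 (t=54): FL=S FR=W RL=S RR=S
after cmd 3 (t=56): FL=S FR=W RL=W RR=S
after cmd 4 (t=74): FL=S FR=W RL=S RR=W
after cmd 5 (t=92): FL=W FR=S RL=S RR=W

start t=22: FL=W FR=S RL=S RR=W
cmd 1: advance +23 → t=45, phase=(22,10,4,16) → FL=W FR=S RL=S RR=W
cmd 2: advance +9 → t=54, phase=(7,19,13,1) → FL=S FR=W RL=S RR=S
cmd 3: advance +2 → t=56, phase=(9,21,15,3) → FL=S FR=W RL=W RR=S
cmd 4: advance +18 → t=74, phase=(3,15,9,21) → FL=S FR=W RL=S RR=W
cmd 5: advance +18 → t=92, phase=(21,9,3,15) → FL=W FR=S RL=S RR=W


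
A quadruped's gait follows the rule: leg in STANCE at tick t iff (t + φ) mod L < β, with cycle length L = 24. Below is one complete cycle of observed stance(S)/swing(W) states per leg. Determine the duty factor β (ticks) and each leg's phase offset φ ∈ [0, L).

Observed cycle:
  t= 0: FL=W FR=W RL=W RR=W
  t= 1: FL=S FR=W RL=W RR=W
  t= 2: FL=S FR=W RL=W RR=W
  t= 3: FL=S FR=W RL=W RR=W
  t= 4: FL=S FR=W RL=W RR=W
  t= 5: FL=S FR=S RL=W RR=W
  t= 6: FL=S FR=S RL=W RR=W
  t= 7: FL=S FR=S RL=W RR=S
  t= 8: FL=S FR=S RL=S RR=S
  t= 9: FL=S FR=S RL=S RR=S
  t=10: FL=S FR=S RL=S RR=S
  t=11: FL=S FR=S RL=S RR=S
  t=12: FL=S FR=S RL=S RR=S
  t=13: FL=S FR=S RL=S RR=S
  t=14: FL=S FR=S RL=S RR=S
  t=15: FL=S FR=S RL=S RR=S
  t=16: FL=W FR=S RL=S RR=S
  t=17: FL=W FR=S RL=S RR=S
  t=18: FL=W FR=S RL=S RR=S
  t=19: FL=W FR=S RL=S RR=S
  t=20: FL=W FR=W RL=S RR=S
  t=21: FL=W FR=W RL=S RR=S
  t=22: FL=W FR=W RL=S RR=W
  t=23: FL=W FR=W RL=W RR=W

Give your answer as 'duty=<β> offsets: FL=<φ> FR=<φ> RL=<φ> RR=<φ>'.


duty β = stance ticks per leg = 15
FL: stance ticks = 15; W→S at t=1 → φ=23
FR: stance ticks = 15; W→S at t=5 → φ=19
RL: stance ticks = 15; W→S at t=8 → φ=16
RR: stance ticks = 15; W→S at t=7 → φ=17

duty=15 offsets: FL=23 FR=19 RL=16 RR=17


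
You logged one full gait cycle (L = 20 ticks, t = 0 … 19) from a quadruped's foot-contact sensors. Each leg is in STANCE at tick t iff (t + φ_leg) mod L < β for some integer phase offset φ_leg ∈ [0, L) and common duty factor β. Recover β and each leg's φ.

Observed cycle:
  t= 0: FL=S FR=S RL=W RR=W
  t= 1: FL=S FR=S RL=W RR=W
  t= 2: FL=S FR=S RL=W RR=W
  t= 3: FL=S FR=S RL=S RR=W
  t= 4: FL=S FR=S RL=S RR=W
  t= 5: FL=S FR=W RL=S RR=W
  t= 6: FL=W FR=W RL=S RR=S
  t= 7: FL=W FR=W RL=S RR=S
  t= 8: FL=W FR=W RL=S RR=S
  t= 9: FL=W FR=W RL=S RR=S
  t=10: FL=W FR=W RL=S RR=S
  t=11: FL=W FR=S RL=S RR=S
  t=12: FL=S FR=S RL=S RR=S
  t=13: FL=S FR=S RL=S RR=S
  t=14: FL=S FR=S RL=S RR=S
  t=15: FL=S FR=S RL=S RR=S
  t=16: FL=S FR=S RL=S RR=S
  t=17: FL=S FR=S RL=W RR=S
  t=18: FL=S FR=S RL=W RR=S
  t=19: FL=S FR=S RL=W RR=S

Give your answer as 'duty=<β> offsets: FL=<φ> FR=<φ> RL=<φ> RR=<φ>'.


duty=14 offsets: FL=8 FR=9 RL=17 RR=14

duty β = stance ticks per leg = 14
FL: stance ticks = 14; W→S at t=12 → φ=8
FR: stance ticks = 14; W→S at t=11 → φ=9
RL: stance ticks = 14; W→S at t=3 → φ=17
RR: stance ticks = 14; W→S at t=6 → φ=14


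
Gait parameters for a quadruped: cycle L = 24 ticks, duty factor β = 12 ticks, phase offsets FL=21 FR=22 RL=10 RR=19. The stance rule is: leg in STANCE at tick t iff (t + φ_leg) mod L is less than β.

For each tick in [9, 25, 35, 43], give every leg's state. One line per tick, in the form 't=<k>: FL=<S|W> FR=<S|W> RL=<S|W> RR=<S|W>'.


t=9: FL=S FR=S RL=W RR=S
t=25: FL=W FR=W RL=S RR=W
t=35: FL=S FR=S RL=W RR=S
t=43: FL=W FR=W RL=S RR=W

t=9: phase=(6,7,19,4) vs β=12 → FL=S FR=S RL=W RR=S
t=25: phase=(22,23,11,20) vs β=12 → FL=W FR=W RL=S RR=W
t=35: phase=(8,9,21,6) vs β=12 → FL=S FR=S RL=W RR=S
t=43: phase=(16,17,5,14) vs β=12 → FL=W FR=W RL=S RR=W


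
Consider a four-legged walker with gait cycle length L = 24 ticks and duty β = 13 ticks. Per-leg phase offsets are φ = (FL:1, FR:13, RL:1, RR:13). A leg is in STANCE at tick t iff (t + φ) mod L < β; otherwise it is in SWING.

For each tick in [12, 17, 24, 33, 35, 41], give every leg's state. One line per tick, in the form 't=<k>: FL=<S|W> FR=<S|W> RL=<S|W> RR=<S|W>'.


t=12: phase=(13,1,13,1) vs β=13 → FL=W FR=S RL=W RR=S
t=17: phase=(18,6,18,6) vs β=13 → FL=W FR=S RL=W RR=S
t=24: phase=(1,13,1,13) vs β=13 → FL=S FR=W RL=S RR=W
t=33: phase=(10,22,10,22) vs β=13 → FL=S FR=W RL=S RR=W
t=35: phase=(12,0,12,0) vs β=13 → FL=S FR=S RL=S RR=S
t=41: phase=(18,6,18,6) vs β=13 → FL=W FR=S RL=W RR=S

t=12: FL=W FR=S RL=W RR=S
t=17: FL=W FR=S RL=W RR=S
t=24: FL=S FR=W RL=S RR=W
t=33: FL=S FR=W RL=S RR=W
t=35: FL=S FR=S RL=S RR=S
t=41: FL=W FR=S RL=W RR=S


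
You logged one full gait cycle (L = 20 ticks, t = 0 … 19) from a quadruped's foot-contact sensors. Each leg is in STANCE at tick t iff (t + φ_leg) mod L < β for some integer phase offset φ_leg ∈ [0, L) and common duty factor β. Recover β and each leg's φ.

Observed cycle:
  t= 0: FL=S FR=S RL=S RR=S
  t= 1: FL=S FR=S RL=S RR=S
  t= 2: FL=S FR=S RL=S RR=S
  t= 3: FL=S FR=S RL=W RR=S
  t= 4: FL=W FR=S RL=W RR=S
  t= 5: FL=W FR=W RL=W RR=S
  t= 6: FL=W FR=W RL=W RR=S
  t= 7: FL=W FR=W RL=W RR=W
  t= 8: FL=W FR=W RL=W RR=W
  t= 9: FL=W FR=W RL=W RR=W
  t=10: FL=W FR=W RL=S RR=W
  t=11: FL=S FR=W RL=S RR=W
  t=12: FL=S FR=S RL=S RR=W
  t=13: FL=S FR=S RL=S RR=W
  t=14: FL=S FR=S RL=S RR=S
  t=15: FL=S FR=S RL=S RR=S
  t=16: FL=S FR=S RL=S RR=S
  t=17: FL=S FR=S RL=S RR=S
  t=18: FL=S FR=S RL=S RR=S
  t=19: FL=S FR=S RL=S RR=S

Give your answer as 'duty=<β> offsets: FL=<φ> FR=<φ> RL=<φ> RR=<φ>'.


duty=13 offsets: FL=9 FR=8 RL=10 RR=6

duty β = stance ticks per leg = 13
FL: stance ticks = 13; W→S at t=11 → φ=9
FR: stance ticks = 13; W→S at t=12 → φ=8
RL: stance ticks = 13; W→S at t=10 → φ=10
RR: stance ticks = 13; W→S at t=14 → φ=6


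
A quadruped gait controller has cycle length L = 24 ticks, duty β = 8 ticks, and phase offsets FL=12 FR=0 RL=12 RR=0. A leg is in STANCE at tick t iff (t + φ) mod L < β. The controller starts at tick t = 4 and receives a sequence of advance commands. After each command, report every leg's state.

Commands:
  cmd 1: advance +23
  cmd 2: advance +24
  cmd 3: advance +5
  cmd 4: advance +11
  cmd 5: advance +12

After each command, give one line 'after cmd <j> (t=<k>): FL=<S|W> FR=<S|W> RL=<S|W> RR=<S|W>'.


after cmd 1 (t=27): FL=W FR=S RL=W RR=S
after cmd 2 (t=51): FL=W FR=S RL=W RR=S
after cmd 3 (t=56): FL=W FR=W RL=W RR=W
after cmd 4 (t=67): FL=S FR=W RL=S RR=W
after cmd 5 (t=79): FL=W FR=S RL=W RR=S

start t=4: FL=W FR=S RL=W RR=S
cmd 1: advance +23 → t=27, phase=(15,3,15,3) → FL=W FR=S RL=W RR=S
cmd 2: advance +24 → t=51, phase=(15,3,15,3) → FL=W FR=S RL=W RR=S
cmd 3: advance +5 → t=56, phase=(20,8,20,8) → FL=W FR=W RL=W RR=W
cmd 4: advance +11 → t=67, phase=(7,19,7,19) → FL=S FR=W RL=S RR=W
cmd 5: advance +12 → t=79, phase=(19,7,19,7) → FL=W FR=S RL=W RR=S


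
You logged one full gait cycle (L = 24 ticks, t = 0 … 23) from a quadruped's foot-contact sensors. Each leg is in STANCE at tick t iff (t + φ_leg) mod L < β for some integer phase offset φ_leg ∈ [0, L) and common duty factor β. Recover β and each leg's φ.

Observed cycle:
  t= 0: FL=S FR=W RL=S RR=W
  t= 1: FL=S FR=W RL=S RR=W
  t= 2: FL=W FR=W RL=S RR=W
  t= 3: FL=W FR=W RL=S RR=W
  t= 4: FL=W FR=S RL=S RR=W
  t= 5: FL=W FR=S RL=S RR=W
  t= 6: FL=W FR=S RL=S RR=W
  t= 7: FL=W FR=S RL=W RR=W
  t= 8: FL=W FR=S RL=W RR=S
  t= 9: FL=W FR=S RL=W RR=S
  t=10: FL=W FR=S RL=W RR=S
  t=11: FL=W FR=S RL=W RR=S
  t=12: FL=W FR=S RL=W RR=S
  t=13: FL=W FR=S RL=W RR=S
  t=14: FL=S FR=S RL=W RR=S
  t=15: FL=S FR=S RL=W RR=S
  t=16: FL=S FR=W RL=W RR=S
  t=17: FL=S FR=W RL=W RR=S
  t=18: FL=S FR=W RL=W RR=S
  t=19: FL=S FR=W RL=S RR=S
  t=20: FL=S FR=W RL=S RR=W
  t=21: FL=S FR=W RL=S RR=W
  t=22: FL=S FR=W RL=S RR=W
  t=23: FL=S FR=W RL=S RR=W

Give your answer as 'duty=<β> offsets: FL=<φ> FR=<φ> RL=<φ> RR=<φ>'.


duty=12 offsets: FL=10 FR=20 RL=5 RR=16

duty β = stance ticks per leg = 12
FL: stance ticks = 12; W→S at t=14 → φ=10
FR: stance ticks = 12; W→S at t=4 → φ=20
RL: stance ticks = 12; W→S at t=19 → φ=5
RR: stance ticks = 12; W→S at t=8 → φ=16


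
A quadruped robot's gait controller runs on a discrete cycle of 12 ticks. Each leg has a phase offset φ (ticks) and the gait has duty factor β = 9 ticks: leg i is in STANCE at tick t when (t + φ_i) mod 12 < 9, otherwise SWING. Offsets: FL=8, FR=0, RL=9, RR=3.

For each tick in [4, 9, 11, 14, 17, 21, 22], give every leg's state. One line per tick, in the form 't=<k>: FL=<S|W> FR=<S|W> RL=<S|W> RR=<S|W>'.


t=4: FL=S FR=S RL=S RR=S
t=9: FL=S FR=W RL=S RR=S
t=11: FL=S FR=W RL=S RR=S
t=14: FL=W FR=S RL=W RR=S
t=17: FL=S FR=S RL=S RR=S
t=21: FL=S FR=W RL=S RR=S
t=22: FL=S FR=W RL=S RR=S

t=4: phase=(0,4,1,7) vs β=9 → FL=S FR=S RL=S RR=S
t=9: phase=(5,9,6,0) vs β=9 → FL=S FR=W RL=S RR=S
t=11: phase=(7,11,8,2) vs β=9 → FL=S FR=W RL=S RR=S
t=14: phase=(10,2,11,5) vs β=9 → FL=W FR=S RL=W RR=S
t=17: phase=(1,5,2,8) vs β=9 → FL=S FR=S RL=S RR=S
t=21: phase=(5,9,6,0) vs β=9 → FL=S FR=W RL=S RR=S
t=22: phase=(6,10,7,1) vs β=9 → FL=S FR=W RL=S RR=S


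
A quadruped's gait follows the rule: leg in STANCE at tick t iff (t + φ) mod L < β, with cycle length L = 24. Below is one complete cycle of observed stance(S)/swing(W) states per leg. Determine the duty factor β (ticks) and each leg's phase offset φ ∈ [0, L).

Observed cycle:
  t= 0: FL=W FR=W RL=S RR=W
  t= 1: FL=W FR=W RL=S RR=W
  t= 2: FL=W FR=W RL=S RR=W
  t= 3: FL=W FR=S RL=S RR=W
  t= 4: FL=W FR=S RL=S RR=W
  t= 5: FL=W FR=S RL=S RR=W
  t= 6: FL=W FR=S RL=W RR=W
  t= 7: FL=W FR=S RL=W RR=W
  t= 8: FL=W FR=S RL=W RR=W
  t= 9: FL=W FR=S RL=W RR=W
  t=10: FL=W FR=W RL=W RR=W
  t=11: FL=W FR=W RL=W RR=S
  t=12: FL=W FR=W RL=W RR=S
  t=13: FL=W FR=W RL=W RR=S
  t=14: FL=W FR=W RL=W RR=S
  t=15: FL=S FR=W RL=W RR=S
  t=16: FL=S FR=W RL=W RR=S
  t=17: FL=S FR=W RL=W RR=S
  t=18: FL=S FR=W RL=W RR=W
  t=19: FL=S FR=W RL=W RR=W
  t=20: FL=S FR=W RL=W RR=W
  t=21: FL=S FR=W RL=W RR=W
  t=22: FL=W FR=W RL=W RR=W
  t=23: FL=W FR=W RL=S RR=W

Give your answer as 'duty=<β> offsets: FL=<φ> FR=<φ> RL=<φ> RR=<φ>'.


duty β = stance ticks per leg = 7
FL: stance ticks = 7; W→S at t=15 → φ=9
FR: stance ticks = 7; W→S at t=3 → φ=21
RL: stance ticks = 7; W→S at t=23 → φ=1
RR: stance ticks = 7; W→S at t=11 → φ=13

duty=7 offsets: FL=9 FR=21 RL=1 RR=13


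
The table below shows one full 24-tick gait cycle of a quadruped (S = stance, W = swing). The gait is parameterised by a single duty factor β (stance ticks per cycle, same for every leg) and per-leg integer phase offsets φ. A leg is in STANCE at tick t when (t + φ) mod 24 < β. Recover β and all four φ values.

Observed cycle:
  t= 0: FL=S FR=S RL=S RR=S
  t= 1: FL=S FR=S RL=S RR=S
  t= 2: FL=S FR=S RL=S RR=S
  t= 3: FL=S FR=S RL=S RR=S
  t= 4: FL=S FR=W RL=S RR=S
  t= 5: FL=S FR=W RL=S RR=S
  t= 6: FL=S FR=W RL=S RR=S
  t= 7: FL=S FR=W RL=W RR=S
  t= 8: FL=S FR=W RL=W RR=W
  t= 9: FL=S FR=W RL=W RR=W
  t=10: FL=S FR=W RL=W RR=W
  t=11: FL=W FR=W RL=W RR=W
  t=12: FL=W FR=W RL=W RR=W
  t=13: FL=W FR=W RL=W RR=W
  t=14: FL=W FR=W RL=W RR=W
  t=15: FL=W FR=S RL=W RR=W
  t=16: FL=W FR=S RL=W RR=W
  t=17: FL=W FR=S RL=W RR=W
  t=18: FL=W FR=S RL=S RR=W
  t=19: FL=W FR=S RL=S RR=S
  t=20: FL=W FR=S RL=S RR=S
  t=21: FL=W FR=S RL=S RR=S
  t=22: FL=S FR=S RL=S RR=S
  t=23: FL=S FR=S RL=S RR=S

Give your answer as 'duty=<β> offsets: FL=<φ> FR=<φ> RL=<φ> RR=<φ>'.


duty=13 offsets: FL=2 FR=9 RL=6 RR=5

duty β = stance ticks per leg = 13
FL: stance ticks = 13; W→S at t=22 → φ=2
FR: stance ticks = 13; W→S at t=15 → φ=9
RL: stance ticks = 13; W→S at t=18 → φ=6
RR: stance ticks = 13; W→S at t=19 → φ=5


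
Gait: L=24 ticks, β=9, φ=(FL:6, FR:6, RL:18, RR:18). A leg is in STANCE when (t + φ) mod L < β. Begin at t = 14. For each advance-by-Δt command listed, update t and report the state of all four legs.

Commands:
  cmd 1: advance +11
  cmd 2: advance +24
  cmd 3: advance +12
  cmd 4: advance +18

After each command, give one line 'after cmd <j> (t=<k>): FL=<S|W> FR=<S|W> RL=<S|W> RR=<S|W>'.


start t=14: FL=W FR=W RL=S RR=S
cmd 1: advance +11 → t=25, phase=(7,7,19,19) → FL=S FR=S RL=W RR=W
cmd 2: advance +24 → t=49, phase=(7,7,19,19) → FL=S FR=S RL=W RR=W
cmd 3: advance +12 → t=61, phase=(19,19,7,7) → FL=W FR=W RL=S RR=S
cmd 4: advance +18 → t=79, phase=(13,13,1,1) → FL=W FR=W RL=S RR=S

after cmd 1 (t=25): FL=S FR=S RL=W RR=W
after cmd 2 (t=49): FL=S FR=S RL=W RR=W
after cmd 3 (t=61): FL=W FR=W RL=S RR=S
after cmd 4 (t=79): FL=W FR=W RL=S RR=S


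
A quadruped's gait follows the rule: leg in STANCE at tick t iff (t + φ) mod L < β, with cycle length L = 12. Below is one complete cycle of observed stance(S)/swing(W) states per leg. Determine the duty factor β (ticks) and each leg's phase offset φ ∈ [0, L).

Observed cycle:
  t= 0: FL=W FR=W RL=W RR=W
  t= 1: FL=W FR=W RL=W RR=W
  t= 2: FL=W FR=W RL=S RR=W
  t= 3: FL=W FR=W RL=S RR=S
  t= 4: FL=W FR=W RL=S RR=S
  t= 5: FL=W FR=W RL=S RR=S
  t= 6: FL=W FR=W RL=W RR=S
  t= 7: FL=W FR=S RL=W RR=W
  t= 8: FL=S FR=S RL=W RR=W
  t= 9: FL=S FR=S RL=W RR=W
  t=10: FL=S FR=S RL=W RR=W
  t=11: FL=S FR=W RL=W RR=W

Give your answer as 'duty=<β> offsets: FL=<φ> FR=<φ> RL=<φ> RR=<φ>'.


duty=4 offsets: FL=4 FR=5 RL=10 RR=9

duty β = stance ticks per leg = 4
FL: stance ticks = 4; W→S at t=8 → φ=4
FR: stance ticks = 4; W→S at t=7 → φ=5
RL: stance ticks = 4; W→S at t=2 → φ=10
RR: stance ticks = 4; W→S at t=3 → φ=9


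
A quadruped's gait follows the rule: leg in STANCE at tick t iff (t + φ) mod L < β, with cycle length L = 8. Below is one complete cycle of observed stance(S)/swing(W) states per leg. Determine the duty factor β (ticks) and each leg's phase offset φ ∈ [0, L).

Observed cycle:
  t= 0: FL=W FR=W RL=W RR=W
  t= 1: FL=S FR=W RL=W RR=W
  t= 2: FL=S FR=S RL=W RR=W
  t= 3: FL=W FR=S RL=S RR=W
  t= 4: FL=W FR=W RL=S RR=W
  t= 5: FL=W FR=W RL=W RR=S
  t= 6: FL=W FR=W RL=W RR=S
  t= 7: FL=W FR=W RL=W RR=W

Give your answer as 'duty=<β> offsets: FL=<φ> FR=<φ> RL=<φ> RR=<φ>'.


duty β = stance ticks per leg = 2
FL: stance ticks = 2; W→S at t=1 → φ=7
FR: stance ticks = 2; W→S at t=2 → φ=6
RL: stance ticks = 2; W→S at t=3 → φ=5
RR: stance ticks = 2; W→S at t=5 → φ=3

duty=2 offsets: FL=7 FR=6 RL=5 RR=3


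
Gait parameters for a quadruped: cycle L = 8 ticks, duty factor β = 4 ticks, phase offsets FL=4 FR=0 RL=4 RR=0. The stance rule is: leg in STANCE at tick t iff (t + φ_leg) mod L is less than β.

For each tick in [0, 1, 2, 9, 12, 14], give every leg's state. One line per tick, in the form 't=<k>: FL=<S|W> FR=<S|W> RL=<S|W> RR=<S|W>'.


t=0: phase=(4,0,4,0) vs β=4 → FL=W FR=S RL=W RR=S
t=1: phase=(5,1,5,1) vs β=4 → FL=W FR=S RL=W RR=S
t=2: phase=(6,2,6,2) vs β=4 → FL=W FR=S RL=W RR=S
t=9: phase=(5,1,5,1) vs β=4 → FL=W FR=S RL=W RR=S
t=12: phase=(0,4,0,4) vs β=4 → FL=S FR=W RL=S RR=W
t=14: phase=(2,6,2,6) vs β=4 → FL=S FR=W RL=S RR=W

t=0: FL=W FR=S RL=W RR=S
t=1: FL=W FR=S RL=W RR=S
t=2: FL=W FR=S RL=W RR=S
t=9: FL=W FR=S RL=W RR=S
t=12: FL=S FR=W RL=S RR=W
t=14: FL=S FR=W RL=S RR=W


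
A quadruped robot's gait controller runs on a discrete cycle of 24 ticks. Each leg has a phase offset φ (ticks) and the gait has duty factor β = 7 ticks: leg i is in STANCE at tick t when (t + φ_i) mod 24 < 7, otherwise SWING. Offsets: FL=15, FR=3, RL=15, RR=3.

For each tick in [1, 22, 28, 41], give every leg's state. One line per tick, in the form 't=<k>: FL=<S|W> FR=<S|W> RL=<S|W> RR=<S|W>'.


t=1: FL=W FR=S RL=W RR=S
t=22: FL=W FR=S RL=W RR=S
t=28: FL=W FR=W RL=W RR=W
t=41: FL=W FR=W RL=W RR=W

t=1: phase=(16,4,16,4) vs β=7 → FL=W FR=S RL=W RR=S
t=22: phase=(13,1,13,1) vs β=7 → FL=W FR=S RL=W RR=S
t=28: phase=(19,7,19,7) vs β=7 → FL=W FR=W RL=W RR=W
t=41: phase=(8,20,8,20) vs β=7 → FL=W FR=W RL=W RR=W
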